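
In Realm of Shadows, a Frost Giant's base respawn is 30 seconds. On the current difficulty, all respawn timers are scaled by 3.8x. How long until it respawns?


Respawn time = base * multiplier
= 30 * 3.8
= 114.0 seconds

114.0 seconds


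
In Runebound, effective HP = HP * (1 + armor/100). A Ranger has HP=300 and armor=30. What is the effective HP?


EHP = 300 * (1 + 30/100)
= 300 * (1 + 0.3)
= 300 * 1.3
= 390.0

390.0 EHP


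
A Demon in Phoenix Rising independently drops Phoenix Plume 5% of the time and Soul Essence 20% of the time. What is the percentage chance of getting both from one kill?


For independent events, P(both) = P(A) * P(B)
= 5% * 20%
= 100 / 100 %
= 1.0%

1.0%


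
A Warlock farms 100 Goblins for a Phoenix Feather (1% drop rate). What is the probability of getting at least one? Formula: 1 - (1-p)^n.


P(at least one) = 1 - P(none) = 1 - (1-p)^n
p = 1/100 = 0.01
1 - p = 0.99
(1 - p)^100 = 0.99^100 = 0.366032
P(at least one) = 1 - 0.366032 = 0.6340

0.6340


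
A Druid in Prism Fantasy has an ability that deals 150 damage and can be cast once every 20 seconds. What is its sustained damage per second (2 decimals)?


DPS = damage / cooldown
= 150 / 20
= 7.50

7.50 DPS


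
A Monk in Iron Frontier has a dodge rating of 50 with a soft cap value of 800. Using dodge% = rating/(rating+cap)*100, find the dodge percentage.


dodge% = 50 / (50 + 800) * 100
= 50 / 850 * 100
= 0.058824 * 100
= 5.88%

5.88%


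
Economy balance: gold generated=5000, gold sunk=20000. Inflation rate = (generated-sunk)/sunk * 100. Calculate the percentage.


Net gold = 5000 - 20000 = -15000
Inflation rate = net / sunk * 100 = -15000 / 20000 * 100
= -0.75 * 100
= -75.00%

-75.00%


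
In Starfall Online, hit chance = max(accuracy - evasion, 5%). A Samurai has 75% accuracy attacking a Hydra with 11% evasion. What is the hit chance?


accuracy - evasion = 75 - 11 = 64
Apply floor: max(64, 5) = 64
Hit chance = 64%

64%


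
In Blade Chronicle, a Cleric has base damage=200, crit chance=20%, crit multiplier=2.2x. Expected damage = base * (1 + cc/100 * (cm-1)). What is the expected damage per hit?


E[dmg] = base * (1 + crit_chance * (crit_mult - 1))
cc as decimal = 20/100 = 0.2
cm - 1 = 2.2 - 1 = 1.2
Bonus factor = 0.2 * 1.2 = 0.24
Total multiplier = 1 + 0.24 = 1.24
Expected damage = 200 * 1.24 = 248.00

248.00 damage


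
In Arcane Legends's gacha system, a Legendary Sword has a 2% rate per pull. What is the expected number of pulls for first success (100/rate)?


Expected pulls for a geometric distribution = 1/p = 100 / rate%
= 100 / 2
= 50.0

50.0 pulls


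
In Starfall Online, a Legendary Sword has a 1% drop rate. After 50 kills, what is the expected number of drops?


Expected drops = kills * (drop_rate / 100)
= 50 * (1 / 100)
= 50 * 0.01
= 0.5

0.5 drops


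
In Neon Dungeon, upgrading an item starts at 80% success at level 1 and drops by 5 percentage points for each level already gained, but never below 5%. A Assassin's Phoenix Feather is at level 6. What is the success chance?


raw_rate = 80 - 5 * (6 - 1)
= 80 - 5 * 5
= 80 - 25
= 55
Apply floor: max(55, 5) = 55%

55%


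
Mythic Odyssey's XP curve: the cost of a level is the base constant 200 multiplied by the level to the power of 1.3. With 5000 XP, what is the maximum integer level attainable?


XP = 200 * level^1.3, so level = (XP / 200)^(1/1.3)
= (5000 / 200)^(1/1.3)
= 25.0^0.7692
= 11.8943
Floor: level = 11

level 11


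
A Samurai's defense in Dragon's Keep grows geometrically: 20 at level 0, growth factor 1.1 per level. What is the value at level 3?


value = base * growth^level
= 20 * 1.1^3
= 20 * 1.331
= 26.62

26.62 defense


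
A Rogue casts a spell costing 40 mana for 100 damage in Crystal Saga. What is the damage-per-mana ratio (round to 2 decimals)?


Efficiency = damage / mana
= 100 / 40
= 2.50

2.50 dmg/mana


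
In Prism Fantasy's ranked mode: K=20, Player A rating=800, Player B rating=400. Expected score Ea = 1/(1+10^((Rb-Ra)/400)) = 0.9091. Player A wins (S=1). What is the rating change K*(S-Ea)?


Elo update: delta = K * (S - Ea), where S = 1 (wins)
S - Ea = 1 - 0.9091 = 0.0909
Rating change = 20 * 0.0909
= 1.82

1.82 rating points


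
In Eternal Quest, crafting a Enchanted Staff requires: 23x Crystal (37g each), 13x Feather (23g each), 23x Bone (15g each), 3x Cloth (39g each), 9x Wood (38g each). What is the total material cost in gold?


Cost breakdown:
  Crystal: 23 * 37 = 851
  Feather: 13 * 23 = 299
  Bone: 23 * 15 = 345
  Cloth: 3 * 39 = 117
  Wood: 9 * 38 = 342
Total = 851 + 299 + 345 + 117 + 342 = 1954

1954 gold


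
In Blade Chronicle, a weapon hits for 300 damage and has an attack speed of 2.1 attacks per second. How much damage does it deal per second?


DPS = damage * attack_speed
= 300 * 2.1
= 630.0

630.0 DPS


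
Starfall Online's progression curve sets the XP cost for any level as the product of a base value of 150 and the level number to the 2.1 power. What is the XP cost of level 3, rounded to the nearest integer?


XP = 150 * level^2.1
Substitute level = 3:
XP = 150 * 3^2.1
= 150 * 10.0451
= 1507

1507 XP


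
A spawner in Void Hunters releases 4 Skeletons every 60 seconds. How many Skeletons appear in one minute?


Spawns per minute = count * (60 / interval)
= 4 * (60 / 60)
= 4 * 1.0
= 4.0

4.0 per minute


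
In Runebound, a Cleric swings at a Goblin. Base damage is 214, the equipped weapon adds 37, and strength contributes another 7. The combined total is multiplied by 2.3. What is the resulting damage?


Sum base + weapon + str = 214 + 37 + 7 = 258
Multiply by 2.3:
258 * 2.3 = 593.4

593.4 damage


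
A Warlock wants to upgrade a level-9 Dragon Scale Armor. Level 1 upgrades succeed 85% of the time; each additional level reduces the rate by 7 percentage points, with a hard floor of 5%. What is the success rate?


raw_rate = 85 - 7 * (9 - 1)
= 85 - 7 * 8
= 85 - 56
= 29
Apply floor: max(29, 5) = 29%

29%


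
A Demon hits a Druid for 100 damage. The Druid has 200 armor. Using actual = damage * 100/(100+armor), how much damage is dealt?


actual = 100 * 100 / (100 + 200)
= 100 * 100 / 300
= 10000 / 300
= 33.33

33.33 damage


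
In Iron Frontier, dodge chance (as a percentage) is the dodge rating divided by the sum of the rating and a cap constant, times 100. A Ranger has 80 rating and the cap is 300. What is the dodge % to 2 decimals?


dodge% = 80 / (80 + 300) * 100
= 80 / 380 * 100
= 0.210526 * 100
= 21.05%

21.05%


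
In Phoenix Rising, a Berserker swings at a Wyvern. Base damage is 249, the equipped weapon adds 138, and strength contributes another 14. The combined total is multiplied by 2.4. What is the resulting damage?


Sum base + weapon + str = 249 + 138 + 14 = 401
Multiply by 2.4:
401 * 2.4 = 962.4

962.4 damage


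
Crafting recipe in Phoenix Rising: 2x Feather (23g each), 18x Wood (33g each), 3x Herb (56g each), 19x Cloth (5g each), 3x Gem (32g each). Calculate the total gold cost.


Cost breakdown:
  Feather: 2 * 23 = 46
  Wood: 18 * 33 = 594
  Herb: 3 * 56 = 168
  Cloth: 19 * 5 = 95
  Gem: 3 * 32 = 96
Total = 46 + 594 + 168 + 95 + 96 = 999

999 gold


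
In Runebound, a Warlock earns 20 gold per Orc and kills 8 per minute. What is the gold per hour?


Gold per minute = 20 * 8 = 160
Gold per hour = 160 * 60 = 9600

9600 gold/hour


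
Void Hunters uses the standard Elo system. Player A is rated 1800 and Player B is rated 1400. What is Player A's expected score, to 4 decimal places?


Elo expected score: Ea = 1/(1 + 10^((Rb-Ra)/400))
Rb - Ra = 1400 - 1800 = -400
(Rb-Ra)/400 = -400/400 = -1.0
10^-1.0 = 0.1
Ea = 1/(1 + 0.1) = 1/1.1 = 0.9091

0.9091


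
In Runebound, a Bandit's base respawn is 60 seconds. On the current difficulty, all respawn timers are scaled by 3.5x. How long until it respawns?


Respawn time = base * multiplier
= 60 * 3.5
= 210.0 seconds

210.0 seconds


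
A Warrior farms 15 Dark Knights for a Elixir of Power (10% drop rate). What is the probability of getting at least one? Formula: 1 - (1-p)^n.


P(at least one) = 1 - P(none) = 1 - (1-p)^n
p = 10/100 = 0.1
1 - p = 0.9
(1 - p)^15 = 0.9^15 = 0.205891
P(at least one) = 1 - 0.205891 = 0.7941

0.7941


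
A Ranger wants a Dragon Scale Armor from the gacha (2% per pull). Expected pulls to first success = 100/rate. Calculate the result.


Expected pulls for a geometric distribution = 1/p = 100 / rate%
= 100 / 2
= 50.0

50.0 pulls


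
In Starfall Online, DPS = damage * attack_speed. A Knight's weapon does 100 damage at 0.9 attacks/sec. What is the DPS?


DPS = damage * attack_speed
= 100 * 0.9
= 90.0

90.0 DPS


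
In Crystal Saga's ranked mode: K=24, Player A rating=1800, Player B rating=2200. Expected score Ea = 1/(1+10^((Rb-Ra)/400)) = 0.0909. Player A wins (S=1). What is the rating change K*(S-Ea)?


Elo update: delta = K * (S - Ea), where S = 1 (wins)
S - Ea = 1 - 0.0909 = 0.9091
Rating change = 24 * 0.9091
= 21.82

21.82 rating points


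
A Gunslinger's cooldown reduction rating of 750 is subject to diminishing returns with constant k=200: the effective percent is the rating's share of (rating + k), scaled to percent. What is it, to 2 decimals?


effective% = rating / (rating + k) * 100
= 750 / (750 + 200) * 100
= 750 / 950 * 100
= 0.789474 * 100
= 78.95%

78.95%


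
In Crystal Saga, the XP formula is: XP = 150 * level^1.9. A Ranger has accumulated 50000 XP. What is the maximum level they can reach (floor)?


XP = 150 * level^1.9, so level = (XP / 150)^(1/1.9)
= (50000 / 150)^(1/1.9)
= 333.3333^0.5263
= 21.2731
Floor: level = 21

level 21


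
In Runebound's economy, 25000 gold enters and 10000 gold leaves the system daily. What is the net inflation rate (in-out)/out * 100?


Net gold = 25000 - 10000 = 15000
Inflation rate = net / sunk * 100 = 15000 / 10000 * 100
= 1.5 * 100
= 150.00%

150.00%


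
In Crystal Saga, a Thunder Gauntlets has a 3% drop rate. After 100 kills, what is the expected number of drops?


Expected drops = kills * (drop_rate / 100)
= 100 * (3 / 100)
= 100 * 0.03
= 3.0

3.0 drops


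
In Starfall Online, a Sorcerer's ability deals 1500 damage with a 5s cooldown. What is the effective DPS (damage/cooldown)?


DPS = damage / cooldown
= 1500 / 5
= 300.00

300.00 DPS


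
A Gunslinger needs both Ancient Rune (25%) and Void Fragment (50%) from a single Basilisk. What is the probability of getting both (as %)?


For independent events, P(both) = P(A) * P(B)
= 25% * 50%
= 1250 / 100 %
= 12.5%

12.5%


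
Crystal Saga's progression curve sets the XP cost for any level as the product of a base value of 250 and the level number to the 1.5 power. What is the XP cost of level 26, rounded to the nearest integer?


XP = 250 * level^1.5
Substitute level = 26:
XP = 250 * 26^1.5
= 250 * 132.5745
= 33144

33144 XP


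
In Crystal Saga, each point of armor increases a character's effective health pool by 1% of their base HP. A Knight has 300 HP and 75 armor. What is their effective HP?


EHP = 300 * (1 + 75/100)
= 300 * (1 + 0.75)
= 300 * 1.75
= 525.0

525.0 EHP


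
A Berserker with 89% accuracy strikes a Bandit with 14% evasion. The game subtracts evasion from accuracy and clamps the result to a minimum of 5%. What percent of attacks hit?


accuracy - evasion = 89 - 14 = 75
Apply floor: max(75, 5) = 75
Hit chance = 75%

75%


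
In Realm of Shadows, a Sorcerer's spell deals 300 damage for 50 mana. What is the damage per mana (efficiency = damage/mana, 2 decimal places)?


Efficiency = damage / mana
= 300 / 50
= 6.00

6.00 dmg/mana


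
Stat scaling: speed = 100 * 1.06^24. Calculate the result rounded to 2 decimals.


value = base * growth^level
= 100 * 1.06^24
= 100 * 4.048935
= 404.89

404.89 speed


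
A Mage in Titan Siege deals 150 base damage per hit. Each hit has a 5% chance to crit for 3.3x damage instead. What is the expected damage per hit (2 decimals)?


E[dmg] = base * (1 + crit_chance * (crit_mult - 1))
cc as decimal = 5/100 = 0.05
cm - 1 = 3.3 - 1 = 2.3
Bonus factor = 0.05 * 2.3 = 0.115
Total multiplier = 1 + 0.115 = 1.115
Expected damage = 150 * 1.115 = 167.25

167.25 damage


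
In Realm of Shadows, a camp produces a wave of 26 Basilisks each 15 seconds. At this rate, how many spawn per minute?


Spawns per minute = count * (60 / interval)
= 26 * (60 / 15)
= 26 * 4.0
= 104.0

104.0 per minute


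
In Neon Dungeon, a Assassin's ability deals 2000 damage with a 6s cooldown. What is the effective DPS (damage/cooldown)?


DPS = damage / cooldown
= 2000 / 6
= 333.33

333.33 DPS


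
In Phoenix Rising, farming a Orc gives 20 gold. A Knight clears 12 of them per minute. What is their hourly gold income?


Gold per minute = 20 * 12 = 240
Gold per hour = 240 * 60 = 14400

14400 gold/hour


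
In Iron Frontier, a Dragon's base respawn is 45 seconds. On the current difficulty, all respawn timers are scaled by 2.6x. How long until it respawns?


Respawn time = base * multiplier
= 45 * 2.6
= 117.0 seconds

117.0 seconds


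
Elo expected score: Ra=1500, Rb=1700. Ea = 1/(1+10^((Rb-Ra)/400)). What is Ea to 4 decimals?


Elo expected score: Ea = 1/(1 + 10^((Rb-Ra)/400))
Rb - Ra = 1700 - 1500 = 200
(Rb-Ra)/400 = 200/400 = 0.5
10^0.5 = 3.162278
Ea = 1/(1 + 3.162278) = 1/4.162278 = 0.2403

0.2403


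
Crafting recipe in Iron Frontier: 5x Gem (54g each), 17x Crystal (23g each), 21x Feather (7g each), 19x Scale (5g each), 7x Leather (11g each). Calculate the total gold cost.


Cost breakdown:
  Gem: 5 * 54 = 270
  Crystal: 17 * 23 = 391
  Feather: 21 * 7 = 147
  Scale: 19 * 5 = 95
  Leather: 7 * 11 = 77
Total = 270 + 391 + 147 + 95 + 77 = 980

980 gold


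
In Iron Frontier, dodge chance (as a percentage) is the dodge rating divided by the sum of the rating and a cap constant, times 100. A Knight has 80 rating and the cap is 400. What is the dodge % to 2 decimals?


dodge% = 80 / (80 + 400) * 100
= 80 / 480 * 100
= 0.166667 * 100
= 16.67%

16.67%


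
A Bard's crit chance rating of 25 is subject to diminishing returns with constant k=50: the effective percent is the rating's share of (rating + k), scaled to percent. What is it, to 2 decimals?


effective% = rating / (rating + k) * 100
= 25 / (25 + 50) * 100
= 25 / 75 * 100
= 0.333333 * 100
= 33.33%

33.33%


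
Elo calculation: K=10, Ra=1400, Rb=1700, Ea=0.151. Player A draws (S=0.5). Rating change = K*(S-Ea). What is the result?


Elo update: delta = K * (S - Ea), where S = 0.5 (draws)
S - Ea = 0.5 - 0.151 = 0.349
Rating change = 10 * 0.349
= 3.49

3.49 rating points


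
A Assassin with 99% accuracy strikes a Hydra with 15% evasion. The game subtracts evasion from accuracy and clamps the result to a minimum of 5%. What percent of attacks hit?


accuracy - evasion = 99 - 15 = 84
Apply floor: max(84, 5) = 84
Hit chance = 84%

84%


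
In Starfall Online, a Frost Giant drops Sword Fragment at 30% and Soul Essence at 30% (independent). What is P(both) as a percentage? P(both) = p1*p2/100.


For independent events, P(both) = P(A) * P(B)
= 30% * 30%
= 900 / 100 %
= 9.0%

9.0%


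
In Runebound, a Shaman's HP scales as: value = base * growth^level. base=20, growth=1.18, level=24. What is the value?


value = base * growth^level
= 20 * 1.18^24
= 20 * 53.109006
= 1062.18

1062.18 HP


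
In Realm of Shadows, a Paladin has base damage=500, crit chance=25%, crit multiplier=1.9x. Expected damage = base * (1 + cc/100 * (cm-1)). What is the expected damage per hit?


E[dmg] = base * (1 + crit_chance * (crit_mult - 1))
cc as decimal = 25/100 = 0.25
cm - 1 = 1.9 - 1 = 0.9
Bonus factor = 0.25 * 0.9 = 0.225
Total multiplier = 1 + 0.225 = 1.225
Expected damage = 500 * 1.225 = 612.50

612.50 damage


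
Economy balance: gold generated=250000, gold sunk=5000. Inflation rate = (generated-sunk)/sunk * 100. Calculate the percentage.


Net gold = 250000 - 5000 = 245000
Inflation rate = net / sunk * 100 = 245000 / 5000 * 100
= 49.0 * 100
= 4900.00%

4900.00%


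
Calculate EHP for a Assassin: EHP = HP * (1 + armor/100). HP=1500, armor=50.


EHP = 1500 * (1 + 50/100)
= 1500 * (1 + 0.5)
= 1500 * 1.5
= 2250.0

2250.0 EHP


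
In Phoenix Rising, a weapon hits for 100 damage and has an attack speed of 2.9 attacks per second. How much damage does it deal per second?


DPS = damage * attack_speed
= 100 * 2.9
= 290.0

290.0 DPS


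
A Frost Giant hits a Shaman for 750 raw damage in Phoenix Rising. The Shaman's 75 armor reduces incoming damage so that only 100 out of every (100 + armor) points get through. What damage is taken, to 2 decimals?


actual = 750 * 100 / (100 + 75)
= 750 * 100 / 175
= 75000 / 175
= 428.57

428.57 damage


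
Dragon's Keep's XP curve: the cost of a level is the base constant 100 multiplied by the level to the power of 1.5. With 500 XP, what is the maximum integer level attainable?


XP = 100 * level^1.5, so level = (XP / 100)^(1/1.5)
= (500 / 100)^(1/1.5)
= 5.0^0.6667
= 2.924
Floor: level = 2

level 2


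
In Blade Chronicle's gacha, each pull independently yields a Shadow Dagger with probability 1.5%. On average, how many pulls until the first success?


Expected pulls for a geometric distribution = 1/p = 100 / rate%
= 100 / 1.5
= 66.67

66.67 pulls


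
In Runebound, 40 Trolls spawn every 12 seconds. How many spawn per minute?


Spawns per minute = count * (60 / interval)
= 40 * (60 / 12)
= 40 * 5.0
= 200.0

200.0 per minute


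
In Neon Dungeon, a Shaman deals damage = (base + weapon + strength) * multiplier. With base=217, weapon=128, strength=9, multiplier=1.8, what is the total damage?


Sum base + weapon + str = 217 + 128 + 9 = 354
Multiply by 1.8:
354 * 1.8 = 637.2

637.2 damage


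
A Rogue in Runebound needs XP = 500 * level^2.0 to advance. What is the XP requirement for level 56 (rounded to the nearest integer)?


XP = 500 * level^2.0
Substitute level = 56:
XP = 500 * 56^2.0
= 500 * 3136.0
= 1568000

1568000 XP


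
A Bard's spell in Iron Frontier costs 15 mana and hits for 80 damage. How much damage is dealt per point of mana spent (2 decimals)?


Efficiency = damage / mana
= 80 / 15
= 5.33

5.33 dmg/mana


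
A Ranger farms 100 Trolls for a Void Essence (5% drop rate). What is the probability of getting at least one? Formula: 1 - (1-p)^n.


P(at least one) = 1 - P(none) = 1 - (1-p)^n
p = 5/100 = 0.05
1 - p = 0.95
(1 - p)^100 = 0.95^100 = 0.005921
P(at least one) = 1 - 0.005921 = 0.9941

0.9941


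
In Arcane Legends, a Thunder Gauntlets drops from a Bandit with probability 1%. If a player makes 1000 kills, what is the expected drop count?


Expected drops = kills * (drop_rate / 100)
= 1000 * (1 / 100)
= 1000 * 0.01
= 10.0

10.0 drops


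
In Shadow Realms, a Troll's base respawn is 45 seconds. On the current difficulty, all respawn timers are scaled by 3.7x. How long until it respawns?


Respawn time = base * multiplier
= 45 * 3.7
= 166.5 seconds

166.5 seconds


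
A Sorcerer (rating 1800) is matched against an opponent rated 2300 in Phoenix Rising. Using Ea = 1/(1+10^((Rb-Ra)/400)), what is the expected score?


Elo expected score: Ea = 1/(1 + 10^((Rb-Ra)/400))
Rb - Ra = 2300 - 1800 = 500
(Rb-Ra)/400 = 500/400 = 1.25
10^1.25 = 17.782794
Ea = 1/(1 + 17.782794) = 1/18.782794 = 0.0532

0.0532


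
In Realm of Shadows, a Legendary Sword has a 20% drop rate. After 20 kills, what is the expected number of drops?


Expected drops = kills * (drop_rate / 100)
= 20 * (20 / 100)
= 20 * 0.2
= 4.0

4.0 drops


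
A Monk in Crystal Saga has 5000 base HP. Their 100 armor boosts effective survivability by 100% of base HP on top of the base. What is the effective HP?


EHP = 5000 * (1 + 100/100)
= 5000 * (1 + 1.0)
= 5000 * 2.0
= 10000.0

10000.0 EHP


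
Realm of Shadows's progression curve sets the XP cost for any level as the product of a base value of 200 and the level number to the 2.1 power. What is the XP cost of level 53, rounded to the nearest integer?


XP = 200 * level^2.1
Substitute level = 53:
XP = 200 * 53^2.1
= 200 * 4178.1048
= 835621

835621 XP


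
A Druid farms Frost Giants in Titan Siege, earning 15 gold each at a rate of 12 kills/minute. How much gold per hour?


Gold per minute = 15 * 12 = 180
Gold per hour = 180 * 60 = 10800

10800 gold/hour


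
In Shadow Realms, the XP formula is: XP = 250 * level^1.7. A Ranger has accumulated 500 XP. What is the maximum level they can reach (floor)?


XP = 250 * level^1.7, so level = (XP / 250)^(1/1.7)
= (500 / 250)^(1/1.7)
= 2.0^0.5882
= 1.5034
Floor: level = 1

level 1


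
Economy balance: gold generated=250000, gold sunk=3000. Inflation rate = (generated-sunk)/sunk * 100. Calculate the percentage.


Net gold = 250000 - 3000 = 247000
Inflation rate = net / sunk * 100 = 247000 / 3000 * 100
= 82.333333 * 100
= 8233.33%

8233.33%


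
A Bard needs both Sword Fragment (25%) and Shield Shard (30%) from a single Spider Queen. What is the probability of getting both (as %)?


For independent events, P(both) = P(A) * P(B)
= 25% * 30%
= 750 / 100 %
= 7.5%

7.5%


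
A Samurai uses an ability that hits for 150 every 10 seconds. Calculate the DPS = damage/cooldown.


DPS = damage / cooldown
= 150 / 10
= 15.00

15.00 DPS


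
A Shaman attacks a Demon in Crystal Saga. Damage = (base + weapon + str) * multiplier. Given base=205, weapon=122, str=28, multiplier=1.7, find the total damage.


Sum base + weapon + str = 205 + 122 + 28 = 355
Multiply by 1.7:
355 * 1.7 = 603.5

603.5 damage


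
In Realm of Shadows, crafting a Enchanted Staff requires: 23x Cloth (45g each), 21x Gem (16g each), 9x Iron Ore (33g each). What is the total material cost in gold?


Cost breakdown:
  Cloth: 23 * 45 = 1035
  Gem: 21 * 16 = 336
  Iron Ore: 9 * 33 = 297
Total = 1035 + 336 + 297 = 1668

1668 gold


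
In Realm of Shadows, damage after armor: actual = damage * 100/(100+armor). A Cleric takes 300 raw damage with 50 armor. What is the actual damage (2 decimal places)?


actual = 300 * 100 / (100 + 50)
= 300 * 100 / 150
= 30000 / 150
= 200.00

200.00 damage


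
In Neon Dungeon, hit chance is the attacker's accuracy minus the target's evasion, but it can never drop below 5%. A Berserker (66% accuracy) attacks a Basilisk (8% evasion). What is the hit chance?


accuracy - evasion = 66 - 8 = 58
Apply floor: max(58, 5) = 58
Hit chance = 58%

58%


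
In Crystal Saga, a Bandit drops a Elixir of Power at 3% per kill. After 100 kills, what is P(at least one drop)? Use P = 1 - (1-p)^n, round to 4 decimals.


P(at least one) = 1 - P(none) = 1 - (1-p)^n
p = 3/100 = 0.03
1 - p = 0.97
(1 - p)^100 = 0.97^100 = 0.047553
P(at least one) = 1 - 0.047553 = 0.9524

0.9524


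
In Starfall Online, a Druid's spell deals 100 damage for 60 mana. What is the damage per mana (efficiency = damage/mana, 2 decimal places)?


Efficiency = damage / mana
= 100 / 60
= 1.67

1.67 dmg/mana


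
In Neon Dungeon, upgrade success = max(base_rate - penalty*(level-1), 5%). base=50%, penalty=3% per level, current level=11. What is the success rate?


raw_rate = 50 - 3 * (11 - 1)
= 50 - 3 * 10
= 50 - 30
= 20
Apply floor: max(20, 5) = 20%

20%


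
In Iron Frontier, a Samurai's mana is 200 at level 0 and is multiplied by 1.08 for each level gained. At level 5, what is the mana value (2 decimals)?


value = base * growth^level
= 200 * 1.08^5
= 200 * 1.469328
= 293.87

293.87 mana


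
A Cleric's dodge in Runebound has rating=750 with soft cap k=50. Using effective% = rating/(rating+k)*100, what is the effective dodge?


effective% = rating / (rating + k) * 100
= 750 / (750 + 50) * 100
= 750 / 800 * 100
= 0.9375 * 100
= 93.75%

93.75%


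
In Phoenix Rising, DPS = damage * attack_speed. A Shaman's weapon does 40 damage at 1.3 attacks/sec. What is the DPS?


DPS = damage * attack_speed
= 40 * 1.3
= 52.0

52.0 DPS


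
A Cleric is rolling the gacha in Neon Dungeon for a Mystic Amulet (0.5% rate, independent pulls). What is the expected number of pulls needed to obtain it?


Expected pulls for a geometric distribution = 1/p = 100 / rate%
= 100 / 0.5
= 200.0

200.0 pulls


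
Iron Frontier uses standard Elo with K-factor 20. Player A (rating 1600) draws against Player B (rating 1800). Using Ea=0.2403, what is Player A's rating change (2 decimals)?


Elo update: delta = K * (S - Ea), where S = 0.5 (draws)
S - Ea = 0.5 - 0.2403 = 0.2597
Rating change = 20 * 0.2597
= 5.19

5.19 rating points


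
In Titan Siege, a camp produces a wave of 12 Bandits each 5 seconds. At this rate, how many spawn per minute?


Spawns per minute = count * (60 / interval)
= 12 * (60 / 5)
= 12 * 12.0
= 144.0

144.0 per minute


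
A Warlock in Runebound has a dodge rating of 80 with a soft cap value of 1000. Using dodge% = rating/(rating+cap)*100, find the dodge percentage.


dodge% = 80 / (80 + 1000) * 100
= 80 / 1080 * 100
= 0.074074 * 100
= 7.41%

7.41%


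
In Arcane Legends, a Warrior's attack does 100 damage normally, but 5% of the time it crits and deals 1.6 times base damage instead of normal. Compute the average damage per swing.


E[dmg] = base * (1 + crit_chance * (crit_mult - 1))
cc as decimal = 5/100 = 0.05
cm - 1 = 1.6 - 1 = 0.6
Bonus factor = 0.05 * 0.6 = 0.03
Total multiplier = 1 + 0.03 = 1.03
Expected damage = 100 * 1.03 = 103.00

103.00 damage


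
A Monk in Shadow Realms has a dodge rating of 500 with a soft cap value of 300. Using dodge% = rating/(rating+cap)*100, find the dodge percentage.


dodge% = 500 / (500 + 300) * 100
= 500 / 800 * 100
= 0.625 * 100
= 62.50%

62.50%


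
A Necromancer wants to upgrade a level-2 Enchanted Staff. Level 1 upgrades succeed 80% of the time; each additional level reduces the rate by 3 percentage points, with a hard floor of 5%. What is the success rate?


raw_rate = 80 - 3 * (2 - 1)
= 80 - 3 * 1
= 80 - 3
= 77
Apply floor: max(77, 5) = 77%

77%


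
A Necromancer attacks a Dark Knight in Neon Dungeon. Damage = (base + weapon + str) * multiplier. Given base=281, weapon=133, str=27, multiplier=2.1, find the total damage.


Sum base + weapon + str = 281 + 133 + 27 = 441
Multiply by 2.1:
441 * 2.1 = 926.1

926.1 damage


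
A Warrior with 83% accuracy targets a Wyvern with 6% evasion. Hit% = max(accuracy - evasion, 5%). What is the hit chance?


accuracy - evasion = 83 - 6 = 77
Apply floor: max(77, 5) = 77
Hit chance = 77%

77%


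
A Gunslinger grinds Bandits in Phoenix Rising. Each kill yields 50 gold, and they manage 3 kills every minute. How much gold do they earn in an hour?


Gold per minute = 50 * 3 = 150
Gold per hour = 150 * 60 = 9000

9000 gold/hour


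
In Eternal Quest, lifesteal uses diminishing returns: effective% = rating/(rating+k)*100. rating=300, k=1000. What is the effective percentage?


effective% = rating / (rating + k) * 100
= 300 / (300 + 1000) * 100
= 300 / 1300 * 100
= 0.230769 * 100
= 23.08%

23.08%


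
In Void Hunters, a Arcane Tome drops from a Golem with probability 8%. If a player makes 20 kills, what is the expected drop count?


Expected drops = kills * (drop_rate / 100)
= 20 * (8 / 100)
= 20 * 0.08
= 1.6

1.6 drops


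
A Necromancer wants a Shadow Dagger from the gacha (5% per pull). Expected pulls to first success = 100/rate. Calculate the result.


Expected pulls for a geometric distribution = 1/p = 100 / rate%
= 100 / 5
= 20.0

20.0 pulls


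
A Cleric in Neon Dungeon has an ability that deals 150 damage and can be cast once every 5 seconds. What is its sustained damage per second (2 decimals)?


DPS = damage / cooldown
= 150 / 5
= 30.00

30.00 DPS


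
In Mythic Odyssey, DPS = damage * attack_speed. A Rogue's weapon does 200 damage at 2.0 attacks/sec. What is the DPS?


DPS = damage * attack_speed
= 200 * 2.0
= 400.0

400.0 DPS


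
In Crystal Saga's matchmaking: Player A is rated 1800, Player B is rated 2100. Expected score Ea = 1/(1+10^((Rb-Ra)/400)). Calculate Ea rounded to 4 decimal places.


Elo expected score: Ea = 1/(1 + 10^((Rb-Ra)/400))
Rb - Ra = 2100 - 1800 = 300
(Rb-Ra)/400 = 300/400 = 0.75
10^0.75 = 5.623413
Ea = 1/(1 + 5.623413) = 1/6.623413 = 0.1510

0.1510


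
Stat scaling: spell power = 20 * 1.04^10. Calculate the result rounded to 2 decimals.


value = base * growth^level
= 20 * 1.04^10
= 20 * 1.480244
= 29.60

29.60 spell power


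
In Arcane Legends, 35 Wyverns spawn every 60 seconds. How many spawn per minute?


Spawns per minute = count * (60 / interval)
= 35 * (60 / 60)
= 35 * 1.0
= 35.0

35.0 per minute


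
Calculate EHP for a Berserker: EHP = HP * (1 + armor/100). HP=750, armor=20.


EHP = 750 * (1 + 20/100)
= 750 * (1 + 0.2)
= 750 * 1.2
= 900.0

900.0 EHP


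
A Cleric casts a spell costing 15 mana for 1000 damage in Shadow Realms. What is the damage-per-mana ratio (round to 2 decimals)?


Efficiency = damage / mana
= 1000 / 15
= 66.67

66.67 dmg/mana


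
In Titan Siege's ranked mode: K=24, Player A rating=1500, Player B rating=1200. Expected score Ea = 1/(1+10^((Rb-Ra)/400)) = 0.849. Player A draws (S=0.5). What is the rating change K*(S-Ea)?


Elo update: delta = K * (S - Ea), where S = 0.5 (draws)
S - Ea = 0.5 - 0.849 = -0.349
Rating change = 24 * -0.349
= -8.38

-8.38 rating points


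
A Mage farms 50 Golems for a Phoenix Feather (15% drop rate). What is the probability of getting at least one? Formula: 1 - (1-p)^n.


P(at least one) = 1 - P(none) = 1 - (1-p)^n
p = 15/100 = 0.15
1 - p = 0.85
(1 - p)^50 = 0.85^50 = 0.000296
P(at least one) = 1 - 0.000296 = 0.9997

0.9997


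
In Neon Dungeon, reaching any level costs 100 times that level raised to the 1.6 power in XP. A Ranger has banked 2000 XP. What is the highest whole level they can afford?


XP = 100 * level^1.6, so level = (XP / 100)^(1/1.6)
= (2000 / 100)^(1/1.6)
= 20.0^0.625
= 6.5034
Floor: level = 6

level 6


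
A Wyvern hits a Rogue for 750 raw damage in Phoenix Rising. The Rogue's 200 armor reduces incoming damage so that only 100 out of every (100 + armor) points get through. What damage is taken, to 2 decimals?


actual = 750 * 100 / (100 + 200)
= 750 * 100 / 300
= 75000 / 300
= 250.00

250.00 damage


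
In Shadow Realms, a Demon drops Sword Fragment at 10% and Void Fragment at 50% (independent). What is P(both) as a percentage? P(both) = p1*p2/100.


For independent events, P(both) = P(A) * P(B)
= 10% * 50%
= 500 / 100 %
= 5.0%

5.0%


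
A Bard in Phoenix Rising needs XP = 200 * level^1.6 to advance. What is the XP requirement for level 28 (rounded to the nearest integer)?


XP = 200 * level^1.6
Substitute level = 28:
XP = 200 * 28^1.6
= 200 * 206.7535
= 41351

41351 XP


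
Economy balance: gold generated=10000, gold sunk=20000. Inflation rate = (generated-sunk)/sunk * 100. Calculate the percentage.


Net gold = 10000 - 20000 = -10000
Inflation rate = net / sunk * 100 = -10000 / 20000 * 100
= -0.5 * 100
= -50.00%

-50.00%


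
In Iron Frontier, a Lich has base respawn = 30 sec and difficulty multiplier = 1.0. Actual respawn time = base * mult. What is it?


Respawn time = base * multiplier
= 30 * 1.0
= 30.0 seconds

30.0 seconds


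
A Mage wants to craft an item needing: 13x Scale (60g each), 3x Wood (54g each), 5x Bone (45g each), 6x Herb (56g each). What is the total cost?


Cost breakdown:
  Scale: 13 * 60 = 780
  Wood: 3 * 54 = 162
  Bone: 5 * 45 = 225
  Herb: 6 * 56 = 336
Total = 780 + 162 + 225 + 336 = 1503

1503 gold


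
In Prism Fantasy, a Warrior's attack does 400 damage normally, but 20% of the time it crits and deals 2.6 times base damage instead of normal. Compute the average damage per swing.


E[dmg] = base * (1 + crit_chance * (crit_mult - 1))
cc as decimal = 20/100 = 0.2
cm - 1 = 2.6 - 1 = 1.6
Bonus factor = 0.2 * 1.6 = 0.32
Total multiplier = 1 + 0.32 = 1.32
Expected damage = 400 * 1.32 = 528.00

528.00 damage


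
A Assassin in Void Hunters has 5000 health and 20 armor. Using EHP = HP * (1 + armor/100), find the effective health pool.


EHP = 5000 * (1 + 20/100)
= 5000 * (1 + 0.2)
= 5000 * 1.2
= 6000.0

6000.0 EHP


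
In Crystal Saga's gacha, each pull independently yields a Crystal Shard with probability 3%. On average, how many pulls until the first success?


Expected pulls for a geometric distribution = 1/p = 100 / rate%
= 100 / 3
= 33.33

33.33 pulls


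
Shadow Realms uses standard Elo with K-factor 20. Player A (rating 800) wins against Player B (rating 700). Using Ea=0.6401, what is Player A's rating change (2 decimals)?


Elo update: delta = K * (S - Ea), where S = 1 (wins)
S - Ea = 1 - 0.6401 = 0.3599
Rating change = 20 * 0.3599
= 7.20

7.20 rating points


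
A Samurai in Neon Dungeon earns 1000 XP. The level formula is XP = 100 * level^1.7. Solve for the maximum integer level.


XP = 100 * level^1.7, so level = (XP / 100)^(1/1.7)
= (1000 / 100)^(1/1.7)
= 10.0^0.5882
= 3.8747
Floor: level = 3

level 3


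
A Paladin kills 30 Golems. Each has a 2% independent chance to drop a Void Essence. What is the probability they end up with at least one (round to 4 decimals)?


P(at least one) = 1 - P(none) = 1 - (1-p)^n
p = 2/100 = 0.02
1 - p = 0.98
(1 - p)^30 = 0.98^30 = 0.545484
P(at least one) = 1 - 0.545484 = 0.4545

0.4545


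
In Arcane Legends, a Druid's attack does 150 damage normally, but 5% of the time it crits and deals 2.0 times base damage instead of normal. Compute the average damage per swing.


E[dmg] = base * (1 + crit_chance * (crit_mult - 1))
cc as decimal = 5/100 = 0.05
cm - 1 = 2.0 - 1 = 1.0
Bonus factor = 0.05 * 1.0 = 0.05
Total multiplier = 1 + 0.05 = 1.05
Expected damage = 150 * 1.05 = 157.50

157.50 damage


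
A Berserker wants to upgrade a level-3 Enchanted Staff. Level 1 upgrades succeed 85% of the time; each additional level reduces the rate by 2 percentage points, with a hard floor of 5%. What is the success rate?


raw_rate = 85 - 2 * (3 - 1)
= 85 - 2 * 2
= 85 - 4
= 81
Apply floor: max(81, 5) = 81%

81%


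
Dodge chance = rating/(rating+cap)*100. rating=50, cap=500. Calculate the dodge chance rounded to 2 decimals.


dodge% = 50 / (50 + 500) * 100
= 50 / 550 * 100
= 0.090909 * 100
= 9.09%

9.09%


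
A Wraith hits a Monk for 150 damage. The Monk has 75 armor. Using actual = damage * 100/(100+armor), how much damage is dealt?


actual = 150 * 100 / (100 + 75)
= 150 * 100 / 175
= 15000 / 175
= 85.71

85.71 damage


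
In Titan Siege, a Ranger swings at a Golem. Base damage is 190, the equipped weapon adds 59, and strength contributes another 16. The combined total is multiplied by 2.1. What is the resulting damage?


Sum base + weapon + str = 190 + 59 + 16 = 265
Multiply by 2.1:
265 * 2.1 = 556.5

556.5 damage


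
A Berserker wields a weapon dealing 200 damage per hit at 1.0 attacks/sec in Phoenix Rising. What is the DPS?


DPS = damage * attack_speed
= 200 * 1.0
= 200.0

200.0 DPS


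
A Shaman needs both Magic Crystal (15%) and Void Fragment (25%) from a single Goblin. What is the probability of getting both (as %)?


For independent events, P(both) = P(A) * P(B)
= 15% * 25%
= 375 / 100 %
= 3.75%

3.75%


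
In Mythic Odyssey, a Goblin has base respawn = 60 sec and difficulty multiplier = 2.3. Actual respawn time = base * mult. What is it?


Respawn time = base * multiplier
= 60 * 2.3
= 138.0 seconds

138.0 seconds


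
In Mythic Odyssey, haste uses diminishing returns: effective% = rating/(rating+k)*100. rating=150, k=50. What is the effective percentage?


effective% = rating / (rating + k) * 100
= 150 / (150 + 50) * 100
= 150 / 200 * 100
= 0.75 * 100
= 75.00%

75.00%


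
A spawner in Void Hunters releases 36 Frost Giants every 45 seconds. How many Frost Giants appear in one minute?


Spawns per minute = count * (60 / interval)
= 36 * (60 / 45)
= 36 * 1.3333
= 48.0

48.0 per minute


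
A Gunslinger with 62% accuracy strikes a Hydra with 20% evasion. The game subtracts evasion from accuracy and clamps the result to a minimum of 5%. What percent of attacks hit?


accuracy - evasion = 62 - 20 = 42
Apply floor: max(42, 5) = 42
Hit chance = 42%

42%


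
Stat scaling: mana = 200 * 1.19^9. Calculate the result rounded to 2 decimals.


value = base * growth^level
= 200 * 1.19^9
= 200 * 4.785449
= 957.09

957.09 mana


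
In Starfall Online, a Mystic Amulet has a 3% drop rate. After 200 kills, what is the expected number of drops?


Expected drops = kills * (drop_rate / 100)
= 200 * (3 / 100)
= 200 * 0.03
= 6.0

6.0 drops


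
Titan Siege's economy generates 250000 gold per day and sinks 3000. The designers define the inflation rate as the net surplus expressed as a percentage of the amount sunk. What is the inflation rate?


Net gold = 250000 - 3000 = 247000
Inflation rate = net / sunk * 100 = 247000 / 3000 * 100
= 82.333333 * 100
= 8233.33%

8233.33%


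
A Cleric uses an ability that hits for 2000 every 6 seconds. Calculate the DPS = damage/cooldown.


DPS = damage / cooldown
= 2000 / 6
= 333.33

333.33 DPS


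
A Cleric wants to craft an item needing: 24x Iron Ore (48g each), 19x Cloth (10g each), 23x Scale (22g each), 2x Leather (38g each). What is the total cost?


Cost breakdown:
  Iron Ore: 24 * 48 = 1152
  Cloth: 19 * 10 = 190
  Scale: 23 * 22 = 506
  Leather: 2 * 38 = 76
Total = 1152 + 190 + 506 + 76 = 1924

1924 gold


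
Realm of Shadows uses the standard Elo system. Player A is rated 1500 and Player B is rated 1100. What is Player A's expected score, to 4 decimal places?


Elo expected score: Ea = 1/(1 + 10^((Rb-Ra)/400))
Rb - Ra = 1100 - 1500 = -400
(Rb-Ra)/400 = -400/400 = -1.0
10^-1.0 = 0.1
Ea = 1/(1 + 0.1) = 1/1.1 = 0.9091

0.9091


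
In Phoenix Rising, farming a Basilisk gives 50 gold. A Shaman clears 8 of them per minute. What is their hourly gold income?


Gold per minute = 50 * 8 = 400
Gold per hour = 400 * 60 = 24000

24000 gold/hour


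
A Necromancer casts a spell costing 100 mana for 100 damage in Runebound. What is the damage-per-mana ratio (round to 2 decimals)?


Efficiency = damage / mana
= 100 / 100
= 1.00

1.00 dmg/mana


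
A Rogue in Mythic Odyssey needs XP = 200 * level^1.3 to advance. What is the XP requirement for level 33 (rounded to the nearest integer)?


XP = 200 * level^1.3
Substitute level = 33:
XP = 200 * 33^1.3
= 200 * 94.2037
= 18841

18841 XP


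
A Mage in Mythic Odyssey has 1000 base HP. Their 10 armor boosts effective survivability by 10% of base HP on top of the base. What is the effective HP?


EHP = 1000 * (1 + 10/100)
= 1000 * (1 + 0.1)
= 1000 * 1.1
= 1100.0

1100.0 EHP


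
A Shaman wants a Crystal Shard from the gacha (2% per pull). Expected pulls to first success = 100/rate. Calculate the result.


Expected pulls for a geometric distribution = 1/p = 100 / rate%
= 100 / 2
= 50.0

50.0 pulls


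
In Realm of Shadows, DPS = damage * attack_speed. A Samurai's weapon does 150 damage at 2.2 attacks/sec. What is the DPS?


DPS = damage * attack_speed
= 150 * 2.2
= 330.0

330.0 DPS


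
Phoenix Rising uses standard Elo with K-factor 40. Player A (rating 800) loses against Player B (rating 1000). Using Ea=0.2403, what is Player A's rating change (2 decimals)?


Elo update: delta = K * (S - Ea), where S = 0 (loses)
S - Ea = 0 - 0.2403 = -0.2403
Rating change = 40 * -0.2403
= -9.61

-9.61 rating points


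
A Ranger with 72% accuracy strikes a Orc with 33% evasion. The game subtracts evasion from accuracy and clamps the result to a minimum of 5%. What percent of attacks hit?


accuracy - evasion = 72 - 33 = 39
Apply floor: max(39, 5) = 39
Hit chance = 39%

39%


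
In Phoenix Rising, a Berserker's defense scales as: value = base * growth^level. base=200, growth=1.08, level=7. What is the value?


value = base * growth^level
= 200 * 1.08^7
= 200 * 1.713824
= 342.76

342.76 defense
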